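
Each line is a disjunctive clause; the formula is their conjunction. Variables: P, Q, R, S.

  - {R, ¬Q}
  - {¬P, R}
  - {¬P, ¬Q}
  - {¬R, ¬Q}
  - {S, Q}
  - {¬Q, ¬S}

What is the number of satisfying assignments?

3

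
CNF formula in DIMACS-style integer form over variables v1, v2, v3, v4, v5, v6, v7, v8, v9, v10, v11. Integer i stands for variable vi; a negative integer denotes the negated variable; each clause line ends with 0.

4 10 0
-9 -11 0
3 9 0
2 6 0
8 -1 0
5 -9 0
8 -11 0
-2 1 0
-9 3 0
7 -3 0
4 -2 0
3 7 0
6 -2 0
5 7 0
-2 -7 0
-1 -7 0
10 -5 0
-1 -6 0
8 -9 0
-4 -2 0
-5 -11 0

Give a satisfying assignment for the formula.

v1=F  v2=F  v3=T  v4=T  v5=F  v6=T  v7=T  v8=F  v9=F  v10=F  v11=F

v11 occurs only negated in the remaining clauses — set v11 = False.
Try v1 = False.
  then v2 is forced to False.
  then v6 is forced to True.
Try v3 = True.
  then v7 is forced to True.
Try v4 = True.
For the remaining variables, v5 = False, v8 = False, v9 = False, v10 = False works.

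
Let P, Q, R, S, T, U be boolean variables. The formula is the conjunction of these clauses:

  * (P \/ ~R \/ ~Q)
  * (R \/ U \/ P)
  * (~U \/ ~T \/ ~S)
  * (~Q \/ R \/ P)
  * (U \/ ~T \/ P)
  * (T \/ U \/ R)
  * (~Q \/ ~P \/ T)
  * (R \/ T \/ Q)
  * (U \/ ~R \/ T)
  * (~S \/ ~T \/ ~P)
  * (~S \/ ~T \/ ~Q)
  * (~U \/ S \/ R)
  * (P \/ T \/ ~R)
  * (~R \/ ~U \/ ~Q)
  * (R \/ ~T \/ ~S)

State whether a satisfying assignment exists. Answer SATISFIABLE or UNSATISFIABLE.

Try P = True.
Branch on Q: take Q = False.
Branch on R: take R = True.
For the remaining variables, S = False, T = False, U = True works.
Every clause has at least one true literal under this assignment.
So P = T, Q = F, R = T, S = F, T = F, U = T is a satisfying assignment.

SATISFIABLE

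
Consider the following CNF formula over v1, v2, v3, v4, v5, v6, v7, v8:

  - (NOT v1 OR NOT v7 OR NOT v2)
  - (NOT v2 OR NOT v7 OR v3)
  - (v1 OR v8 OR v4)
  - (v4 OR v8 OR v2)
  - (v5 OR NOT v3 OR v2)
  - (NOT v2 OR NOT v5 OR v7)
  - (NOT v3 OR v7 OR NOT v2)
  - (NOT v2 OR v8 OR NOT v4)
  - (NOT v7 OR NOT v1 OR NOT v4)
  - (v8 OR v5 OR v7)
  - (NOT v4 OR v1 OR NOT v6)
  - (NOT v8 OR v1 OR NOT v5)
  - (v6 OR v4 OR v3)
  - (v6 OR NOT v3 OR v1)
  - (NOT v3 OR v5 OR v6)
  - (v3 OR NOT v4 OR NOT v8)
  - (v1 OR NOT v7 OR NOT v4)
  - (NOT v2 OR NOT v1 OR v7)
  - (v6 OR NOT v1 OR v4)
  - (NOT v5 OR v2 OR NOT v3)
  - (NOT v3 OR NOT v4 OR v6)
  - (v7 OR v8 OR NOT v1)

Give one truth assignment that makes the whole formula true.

v1=F, v2=F, v3=F, v4=T, v5=T, v6=F, v7=F, v8=F

Check each clause:
  1. (NOT v7 OR NOT v2 OR NOT v1) — NOT v7 is true.
  2. (NOT v2 OR NOT v7 OR v3) — NOT v7 is true.
  3. (v8 OR v4 OR v1) — v4 is true.
  4. (v8 OR v2 OR v4) — v4 is true.
  5. (NOT v3 OR v2 OR v5) — NOT v3 is true.
  6. (NOT v2 OR NOT v5 OR v7) — NOT v2 is true.
  7. (NOT v3 OR v7 OR NOT v2) — NOT v3 is true.
  8. (NOT v2 OR NOT v4 OR v8) — NOT v2 is true.
  9. (NOT v1 OR NOT v7 OR NOT v4) — NOT v7 is true.
  10. (v8 OR v7 OR v5) — v5 is true.
  11. (v1 OR NOT v4 OR NOT v6) — NOT v6 is true.
  12. (v1 OR NOT v8 OR NOT v5) — NOT v8 is true.
  13. (v4 OR v6 OR v3) — v4 is true.
  14. (v6 OR v1 OR NOT v3) — NOT v3 is true.
  15. (v5 OR NOT v3 OR v6) — v5 is true.
  16. (NOT v4 OR v3 OR NOT v8) — NOT v8 is true.
  17. (v1 OR NOT v4 OR NOT v7) — NOT v7 is true.
  18. (NOT v2 OR v7 OR NOT v1) — NOT v1 is true.
  19. (v4 OR v6 OR NOT v1) — v4 is true.
  20. (NOT v5 OR v2 OR NOT v3) — NOT v3 is true.
  21. (NOT v3 OR NOT v4 OR v6) — NOT v3 is true.
  22. (v8 OR NOT v1 OR v7) — NOT v1 is true.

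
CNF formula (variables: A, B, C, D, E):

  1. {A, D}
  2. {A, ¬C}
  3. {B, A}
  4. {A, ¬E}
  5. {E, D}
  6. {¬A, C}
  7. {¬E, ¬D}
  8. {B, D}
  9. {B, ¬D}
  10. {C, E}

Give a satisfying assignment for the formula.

Pure literal: B appears only positively; assign B = True.
Branch on A: take A = True.
  then C is forced to True.
For the remaining variables, D = True, E = False works.

A = True, B = True, C = True, D = True, E = False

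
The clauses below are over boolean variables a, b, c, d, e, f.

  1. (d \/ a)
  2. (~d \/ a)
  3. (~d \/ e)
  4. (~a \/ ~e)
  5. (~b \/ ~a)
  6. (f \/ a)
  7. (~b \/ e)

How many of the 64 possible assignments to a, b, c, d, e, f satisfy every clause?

Satisfying assignments:
  a=1 b=0 c=0 d=0 e=0 f=0
  a=1 b=0 c=0 d=0 e=0 f=1
  a=1 b=0 c=1 d=0 e=0 f=0
  a=1 b=0 c=1 d=0 e=0 f=1
That's 4 in total.

4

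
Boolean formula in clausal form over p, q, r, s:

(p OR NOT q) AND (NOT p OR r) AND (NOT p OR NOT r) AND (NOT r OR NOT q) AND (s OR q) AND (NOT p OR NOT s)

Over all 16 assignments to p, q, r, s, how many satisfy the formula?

2

The models are:
  p=F q=F r=F s=T
  p=F q=F r=T s=T
That's 2 in total.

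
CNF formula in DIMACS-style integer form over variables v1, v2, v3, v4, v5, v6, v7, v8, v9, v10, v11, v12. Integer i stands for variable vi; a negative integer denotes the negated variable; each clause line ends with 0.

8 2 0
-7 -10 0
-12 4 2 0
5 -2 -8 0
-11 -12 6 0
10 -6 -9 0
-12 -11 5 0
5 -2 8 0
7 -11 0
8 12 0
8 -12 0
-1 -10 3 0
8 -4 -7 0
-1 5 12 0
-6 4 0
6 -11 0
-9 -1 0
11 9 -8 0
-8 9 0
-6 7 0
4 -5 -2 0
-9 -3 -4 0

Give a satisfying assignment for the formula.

Pure literal: v1 appears only negated; assign v1 = False.
Branch on v2: take v2 = False.
  then v8 is forced to True.
  then v9 is forced to True.
Set v3 = False and propagate.
The remaining clauses are satisfied by v4 = False, v5 = False, v6 = False, v7 = False, v10 = False, v11 = False, v12 = False.

v1=False, v2=False, v3=False, v4=False, v5=False, v6=False, v7=False, v8=True, v9=True, v10=False, v11=False, v12=False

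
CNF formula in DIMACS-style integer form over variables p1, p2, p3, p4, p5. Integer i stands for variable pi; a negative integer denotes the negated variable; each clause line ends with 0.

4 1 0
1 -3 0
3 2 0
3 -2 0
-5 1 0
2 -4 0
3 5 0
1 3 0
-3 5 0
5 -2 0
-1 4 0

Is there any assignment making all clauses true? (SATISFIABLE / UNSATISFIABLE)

Try p1 = True.
  then p4 is forced to True.
  then p2 is forced to True.
  then p3 is forced to True.
  then p5 is forced to True.
Every clause has at least one true literal under this assignment.
So p1=T, p2=T, p3=T, p4=T, p5=T is a satisfying assignment.

SATISFIABLE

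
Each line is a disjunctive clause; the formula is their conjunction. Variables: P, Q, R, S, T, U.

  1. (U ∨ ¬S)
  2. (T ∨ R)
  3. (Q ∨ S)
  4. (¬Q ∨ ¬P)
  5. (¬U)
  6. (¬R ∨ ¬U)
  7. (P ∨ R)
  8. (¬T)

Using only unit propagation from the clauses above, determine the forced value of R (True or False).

True

Unit clause (¬U) sets U = False.
(¬S ∨ U): since U = False, the clause reduces to (¬S). S = False.
From (Q ∨ S) and S = False: Q = True.
In (¬P ∨ ¬Q), ¬Q is now false; ¬P must hold, so P = False.
(P ∨ R): since P = False, the clause reduces to (R). R = True.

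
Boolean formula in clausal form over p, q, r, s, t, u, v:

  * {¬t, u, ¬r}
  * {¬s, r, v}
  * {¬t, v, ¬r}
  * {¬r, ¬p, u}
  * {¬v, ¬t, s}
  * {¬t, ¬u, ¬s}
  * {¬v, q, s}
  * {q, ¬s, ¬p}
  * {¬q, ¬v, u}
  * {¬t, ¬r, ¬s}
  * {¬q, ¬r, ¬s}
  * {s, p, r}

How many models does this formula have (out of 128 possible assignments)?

26

Case analysis on s and r:
  s=1, r=1: remaining (p,q,t,u,v) ∈ {(0,0,0,0,0); (0,0,0,0,1); (0,0,0,1,0); (0,0,0,1,1)} — 4.
  s=1, r=0: 5 of the 32 assignments to (p,q,t,u,v) work.
  s=0, r=1: 8 of the 32 assignments to (p,q,t,u,v) work.
  s=0, r=0: 9 of the 32 assignments to (p,q,t,u,v) work.
Total: 4 + 5 + 8 + 9 = 26.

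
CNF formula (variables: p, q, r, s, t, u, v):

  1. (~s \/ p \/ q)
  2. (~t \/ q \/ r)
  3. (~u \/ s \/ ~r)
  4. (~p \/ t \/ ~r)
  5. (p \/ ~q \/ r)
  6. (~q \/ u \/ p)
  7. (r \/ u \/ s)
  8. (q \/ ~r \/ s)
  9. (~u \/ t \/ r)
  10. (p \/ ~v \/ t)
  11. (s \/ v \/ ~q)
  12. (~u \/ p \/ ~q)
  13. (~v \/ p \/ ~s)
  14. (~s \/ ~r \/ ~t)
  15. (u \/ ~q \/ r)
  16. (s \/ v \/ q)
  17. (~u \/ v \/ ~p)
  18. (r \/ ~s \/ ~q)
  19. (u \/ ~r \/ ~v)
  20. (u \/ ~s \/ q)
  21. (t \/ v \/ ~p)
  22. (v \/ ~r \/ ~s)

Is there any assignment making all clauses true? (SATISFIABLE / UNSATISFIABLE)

Try p = True.
The remaining clauses are satisfied by q = True, r = False, s = False, t = True, u = True, v = True.
So p=T  q=T  r=F  s=F  t=T  u=T  v=T is a satisfying assignment.

SATISFIABLE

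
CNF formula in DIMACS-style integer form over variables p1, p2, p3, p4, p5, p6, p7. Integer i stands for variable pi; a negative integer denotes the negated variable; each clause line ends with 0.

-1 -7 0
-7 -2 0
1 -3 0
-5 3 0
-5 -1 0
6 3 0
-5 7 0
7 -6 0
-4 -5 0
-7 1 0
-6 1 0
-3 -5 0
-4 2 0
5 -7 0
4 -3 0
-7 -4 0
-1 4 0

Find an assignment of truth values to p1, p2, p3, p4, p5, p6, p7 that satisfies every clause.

p1 = True, p2 = True, p3 = True, p4 = True, p5 = False, p6 = False, p7 = False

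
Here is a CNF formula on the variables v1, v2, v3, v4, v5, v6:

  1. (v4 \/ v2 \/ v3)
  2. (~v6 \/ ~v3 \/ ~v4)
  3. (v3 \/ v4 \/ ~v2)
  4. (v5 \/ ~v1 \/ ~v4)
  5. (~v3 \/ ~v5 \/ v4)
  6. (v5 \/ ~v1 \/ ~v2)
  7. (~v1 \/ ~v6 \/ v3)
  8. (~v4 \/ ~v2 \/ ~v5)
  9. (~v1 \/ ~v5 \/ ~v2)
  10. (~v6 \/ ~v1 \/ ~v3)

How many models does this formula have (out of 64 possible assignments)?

16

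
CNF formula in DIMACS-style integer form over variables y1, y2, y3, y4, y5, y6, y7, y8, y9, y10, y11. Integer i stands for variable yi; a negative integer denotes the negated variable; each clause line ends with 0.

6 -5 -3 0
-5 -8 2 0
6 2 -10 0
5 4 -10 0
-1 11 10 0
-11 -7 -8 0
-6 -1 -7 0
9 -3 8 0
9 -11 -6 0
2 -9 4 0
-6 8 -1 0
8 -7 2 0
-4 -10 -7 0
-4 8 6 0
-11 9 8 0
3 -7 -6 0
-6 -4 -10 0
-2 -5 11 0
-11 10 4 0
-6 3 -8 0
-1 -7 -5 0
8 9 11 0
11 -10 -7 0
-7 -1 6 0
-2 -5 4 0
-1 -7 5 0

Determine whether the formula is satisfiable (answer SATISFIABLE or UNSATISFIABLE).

SATISFIABLE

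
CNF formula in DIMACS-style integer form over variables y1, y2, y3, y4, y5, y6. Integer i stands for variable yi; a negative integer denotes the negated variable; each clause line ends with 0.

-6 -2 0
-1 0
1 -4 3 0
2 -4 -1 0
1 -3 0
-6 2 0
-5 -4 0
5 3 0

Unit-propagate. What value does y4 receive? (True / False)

(~y1) is a unit clause: y1 = False.
In (~y3 | y1), y1 is now false; ~y3 must hold, so y3 = False.
(~y4 | y3 | y1) with y1 = False, y3 = False leaves only ~y4, so y4 = False.

False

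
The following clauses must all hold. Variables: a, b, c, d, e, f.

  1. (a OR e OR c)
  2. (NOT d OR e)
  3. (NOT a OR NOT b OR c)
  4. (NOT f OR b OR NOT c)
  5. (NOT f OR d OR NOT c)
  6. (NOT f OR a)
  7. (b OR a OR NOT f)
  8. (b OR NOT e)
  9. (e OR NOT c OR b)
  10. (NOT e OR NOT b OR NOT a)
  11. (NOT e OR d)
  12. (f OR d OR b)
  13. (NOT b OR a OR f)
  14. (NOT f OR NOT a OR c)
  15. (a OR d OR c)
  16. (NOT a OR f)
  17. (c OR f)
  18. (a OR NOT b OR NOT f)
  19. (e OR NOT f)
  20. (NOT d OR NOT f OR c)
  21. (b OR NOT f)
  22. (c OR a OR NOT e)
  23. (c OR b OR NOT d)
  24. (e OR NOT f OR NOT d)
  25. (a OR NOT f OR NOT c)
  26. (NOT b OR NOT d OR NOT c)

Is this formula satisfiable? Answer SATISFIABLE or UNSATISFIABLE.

UNSATISFIABLE

f = True:
  propagation gives a=True, c=True, b=True, d=True; an empty clause results — contradiction.
f = False:
  propagation gives a=False, b=False, e=False, c=True; an empty clause results — contradiction.
Every branch closes, so no satisfying assignment exists.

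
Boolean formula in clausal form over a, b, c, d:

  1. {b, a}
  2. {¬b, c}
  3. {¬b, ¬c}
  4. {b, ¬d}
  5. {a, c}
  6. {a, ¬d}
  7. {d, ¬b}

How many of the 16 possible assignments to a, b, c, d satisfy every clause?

2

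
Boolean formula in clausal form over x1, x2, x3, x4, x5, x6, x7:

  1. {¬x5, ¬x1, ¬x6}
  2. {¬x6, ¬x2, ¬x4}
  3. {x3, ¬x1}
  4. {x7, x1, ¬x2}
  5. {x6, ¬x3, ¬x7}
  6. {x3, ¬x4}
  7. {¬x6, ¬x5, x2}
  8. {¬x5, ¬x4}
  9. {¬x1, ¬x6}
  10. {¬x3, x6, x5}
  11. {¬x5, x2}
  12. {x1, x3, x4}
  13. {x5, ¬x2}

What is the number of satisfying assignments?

6

Satisfying assignments:
  x1=0 x2=0 x3=1 x4=0 x5=0 x6=1 x7=0
  x1=0 x2=0 x3=1 x4=0 x5=0 x6=1 x7=1
  x1=0 x2=0 x3=1 x4=1 x5=0 x6=1 x7=0
  x1=0 x2=0 x3=1 x4=1 x5=0 x6=1 x7=1
  x1=0 x2=1 x3=1 x4=0 x5=1 x6=1 x7=1
  x1=1 x2=1 x3=1 x4=0 x5=1 x6=0 x7=0
Count: 6.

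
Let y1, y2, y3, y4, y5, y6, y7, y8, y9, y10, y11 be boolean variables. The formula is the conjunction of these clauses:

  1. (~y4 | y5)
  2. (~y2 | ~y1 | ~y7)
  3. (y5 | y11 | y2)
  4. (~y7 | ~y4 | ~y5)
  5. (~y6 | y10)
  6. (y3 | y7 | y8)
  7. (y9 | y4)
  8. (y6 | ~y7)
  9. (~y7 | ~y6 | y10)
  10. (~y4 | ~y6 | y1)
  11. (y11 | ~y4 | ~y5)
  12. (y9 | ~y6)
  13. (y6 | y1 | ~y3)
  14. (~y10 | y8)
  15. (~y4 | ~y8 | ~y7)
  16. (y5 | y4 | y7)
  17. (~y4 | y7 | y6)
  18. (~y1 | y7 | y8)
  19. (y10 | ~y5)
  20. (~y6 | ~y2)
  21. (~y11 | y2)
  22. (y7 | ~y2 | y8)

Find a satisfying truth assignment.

y1=True, y2=False, y3=True, y4=False, y5=True, y6=False, y7=False, y8=True, y9=True, y10=True, y11=False

y9 occurs only positively in the remaining clauses — set y9 = True.
Set y1 = True and propagate.
Branch on y2: take y2 = False.
  then y11 is forced to False.
  then y5 is forced to True.
  then y4 is forced to False.
  then y10 is forced to True.
  then y8 is forced to True.
The remaining clauses are satisfied by y3 = True, y6 = False, y7 = False.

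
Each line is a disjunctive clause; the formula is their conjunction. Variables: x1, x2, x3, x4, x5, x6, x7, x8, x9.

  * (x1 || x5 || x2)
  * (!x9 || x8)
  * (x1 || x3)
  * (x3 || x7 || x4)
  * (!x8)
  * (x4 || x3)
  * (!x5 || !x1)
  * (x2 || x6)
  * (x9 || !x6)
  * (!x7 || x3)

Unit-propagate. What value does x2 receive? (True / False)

True

Unit clause (!x8) sets x8 = False.
(x8 || !x9) with x8 = False leaves only !x9, so x9 = False.
From (x9 || !x6) and x9 = False: x6 = False.
(x6 || x2) with x6 = False leaves only x2, so x2 = True.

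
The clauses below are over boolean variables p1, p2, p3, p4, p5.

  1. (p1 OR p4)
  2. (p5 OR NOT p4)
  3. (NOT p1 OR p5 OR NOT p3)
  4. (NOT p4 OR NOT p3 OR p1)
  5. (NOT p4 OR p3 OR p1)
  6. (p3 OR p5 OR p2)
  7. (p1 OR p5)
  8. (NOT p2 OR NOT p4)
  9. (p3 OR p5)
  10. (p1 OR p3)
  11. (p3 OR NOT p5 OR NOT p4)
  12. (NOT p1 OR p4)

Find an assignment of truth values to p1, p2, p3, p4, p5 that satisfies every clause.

p1=1, p2=0, p3=1, p4=1, p5=1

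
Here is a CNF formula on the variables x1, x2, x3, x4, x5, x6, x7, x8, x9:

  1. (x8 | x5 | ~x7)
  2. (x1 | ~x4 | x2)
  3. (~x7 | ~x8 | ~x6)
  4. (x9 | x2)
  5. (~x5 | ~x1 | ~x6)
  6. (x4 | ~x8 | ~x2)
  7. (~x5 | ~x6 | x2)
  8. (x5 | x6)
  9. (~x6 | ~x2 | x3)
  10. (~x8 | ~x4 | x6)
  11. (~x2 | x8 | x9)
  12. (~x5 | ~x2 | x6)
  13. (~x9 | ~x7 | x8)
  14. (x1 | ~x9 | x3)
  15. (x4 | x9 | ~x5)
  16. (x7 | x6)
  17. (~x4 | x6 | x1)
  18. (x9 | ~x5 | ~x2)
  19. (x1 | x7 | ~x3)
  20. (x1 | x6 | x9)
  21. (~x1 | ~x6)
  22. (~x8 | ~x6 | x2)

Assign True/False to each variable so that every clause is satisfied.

x1=False, x2=False, x3=True, x4=False, x5=True, x6=False, x7=True, x8=True, x9=True

Try x1 = False.
The remaining clauses are satisfied by x2 = False, x3 = True, x4 = False, x5 = True, x6 = False, x7 = True, x8 = True, x9 = True.
Check each clause:
  1. (x8 | x5 | ~x7) — x8 is true.
  2. (x2 | x1 | ~x4) — ~x4 is true.
  3. (~x8 | ~x7 | ~x6) — ~x6 is true.
  4. (x9 | x2) — x9 is true.
  5. (~x1 | ~x6 | ~x5) — ~x6 is true.
  6. (~x8 | ~x2 | x4) — ~x2 is true.
  7. (x2 | ~x5 | ~x6) — ~x6 is true.
  8. (x6 | x5) — x5 is true.
  9. (~x6 | ~x2 | x3) — ~x6 is true.
  10. (~x4 | x6 | ~x8) — ~x4 is true.
  11. (x8 | ~x2 | x9) — x8 is true.
  12. (~x5 | ~x2 | x6) — ~x2 is true.
  13. (~x7 | x8 | ~x9) — x8 is true.
  14. (x1 | x3 | ~x9) — x3 is true.
  15. (x9 | ~x5 | x4) — x9 is true.
  16. (x7 | x6) — x7 is true.
  17. (~x4 | x6 | x1) — ~x4 is true.
  18. (~x5 | ~x2 | x9) — x9 is true.
  19. (x7 | x1 | ~x3) — x7 is true.
  20. (x1 | x6 | x9) — x9 is true.
  21. (~x1 | ~x6) — ~x6 is true.
  22. (~x8 | ~x6 | x2) — ~x6 is true.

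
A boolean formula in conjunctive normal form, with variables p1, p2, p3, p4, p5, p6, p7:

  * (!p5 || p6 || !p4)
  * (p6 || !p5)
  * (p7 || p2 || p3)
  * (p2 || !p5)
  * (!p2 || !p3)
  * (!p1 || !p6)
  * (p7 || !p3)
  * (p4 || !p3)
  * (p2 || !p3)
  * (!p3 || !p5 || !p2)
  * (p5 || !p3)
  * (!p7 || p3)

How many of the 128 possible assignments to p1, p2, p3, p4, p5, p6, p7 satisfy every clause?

8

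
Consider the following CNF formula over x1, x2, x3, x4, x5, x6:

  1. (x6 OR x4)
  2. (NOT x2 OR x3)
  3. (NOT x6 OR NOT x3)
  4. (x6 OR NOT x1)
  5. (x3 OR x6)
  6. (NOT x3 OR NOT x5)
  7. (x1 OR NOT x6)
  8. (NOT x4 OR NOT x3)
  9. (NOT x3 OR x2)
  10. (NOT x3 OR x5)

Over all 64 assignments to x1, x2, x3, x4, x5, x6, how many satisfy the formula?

4

The models are:
  x1=1 x2=0 x3=0 x4=0 x5=0 x6=1
  x1=1 x2=0 x3=0 x4=0 x5=1 x6=1
  x1=1 x2=0 x3=0 x4=1 x5=0 x6=1
  x1=1 x2=0 x3=0 x4=1 x5=1 x6=1
Count: 4.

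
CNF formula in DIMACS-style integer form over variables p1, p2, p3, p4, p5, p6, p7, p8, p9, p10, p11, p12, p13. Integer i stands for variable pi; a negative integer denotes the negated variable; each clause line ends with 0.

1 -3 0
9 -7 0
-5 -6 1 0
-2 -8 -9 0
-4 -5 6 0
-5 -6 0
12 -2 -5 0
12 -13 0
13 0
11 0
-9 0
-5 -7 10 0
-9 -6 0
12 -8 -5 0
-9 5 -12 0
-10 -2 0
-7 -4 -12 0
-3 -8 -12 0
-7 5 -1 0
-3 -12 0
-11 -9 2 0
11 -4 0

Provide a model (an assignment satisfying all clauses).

p1 = True  p2 = False  p3 = False  p4 = False  p5 = False  p6 = False  p7 = False  p8 = True  p9 = False  p10 = True  p11 = True  p12 = True  p13 = True

(p13) is a unit clause, so p13 = True.
(p12) is a unit clause, so p12 = True.
(p11) is a unit clause, so p11 = True.
The clause (~p9) is unit: p9 must be False.
The clause (~p7) is unit: p7 must be False.
(~p3) is a unit clause, so p3 = False.
p1 occurs only positively in the remaining clauses — set p1 = True.
Pure literal: p2 appears only negated; assign p2 = False.
Set p4 = False and propagate.
Try p5 = False.
p6, p8, p10 are now unconstrained; take p6 = False, p8 = True, p10 = True.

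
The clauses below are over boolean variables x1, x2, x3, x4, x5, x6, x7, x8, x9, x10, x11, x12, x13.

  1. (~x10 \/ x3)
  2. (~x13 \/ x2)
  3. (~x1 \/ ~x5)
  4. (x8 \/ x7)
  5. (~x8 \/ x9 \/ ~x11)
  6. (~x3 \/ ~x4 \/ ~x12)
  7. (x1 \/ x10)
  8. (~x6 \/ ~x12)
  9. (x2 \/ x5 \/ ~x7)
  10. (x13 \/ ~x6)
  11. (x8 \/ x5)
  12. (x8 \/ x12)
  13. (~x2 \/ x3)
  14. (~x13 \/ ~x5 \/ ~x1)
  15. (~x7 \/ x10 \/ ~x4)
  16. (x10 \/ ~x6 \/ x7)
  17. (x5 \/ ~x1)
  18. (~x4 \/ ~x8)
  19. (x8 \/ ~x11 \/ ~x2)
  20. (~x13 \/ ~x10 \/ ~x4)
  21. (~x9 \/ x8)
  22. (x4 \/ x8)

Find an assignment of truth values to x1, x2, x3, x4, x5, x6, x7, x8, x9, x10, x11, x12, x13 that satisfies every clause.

x1 = F, x2 = T, x3 = T, x4 = F, x5 = T, x6 = F, x7 = F, x8 = T, x9 = T, x10 = T, x11 = T, x12 = T, x13 = F

Check each clause:
  1. (x3 \/ ~x10) — x3 is true.
  2. (x2 \/ ~x13) — x2 is true.
  3. (~x5 \/ ~x1) — ~x1 is true.
  4. (x8 \/ x7) — x8 is true.
  5. (~x8 \/ ~x11 \/ x9) — x9 is true.
  6. (~x4 \/ ~x3 \/ ~x12) — ~x4 is true.
  7. (x1 \/ x10) — x10 is true.
  8. (~x12 \/ ~x6) — ~x6 is true.
  9. (x5 \/ x2 \/ ~x7) — ~x7 is true.
  10. (~x6 \/ x13) — ~x6 is true.
  11. (x5 \/ x8) — x8 is true.
  12. (x12 \/ x8) — x8 is true.
  13. (~x2 \/ x3) — x3 is true.
  14. (~x1 \/ ~x13 \/ ~x5) — ~x13 is true.
  15. (~x7 \/ ~x4 \/ x10) — ~x7 is true.
  16. (x7 \/ x10 \/ ~x6) — ~x6 is true.
  17. (x5 \/ ~x1) — x5 is true.
  18. (~x4 \/ ~x8) — ~x4 is true.
  19. (x8 \/ ~x2 \/ ~x11) — x8 is true.
  20. (~x4 \/ ~x10 \/ ~x13) — ~x13 is true.
  21. (x8 \/ ~x9) — x8 is true.
  22. (x8 \/ x4) — x8 is true.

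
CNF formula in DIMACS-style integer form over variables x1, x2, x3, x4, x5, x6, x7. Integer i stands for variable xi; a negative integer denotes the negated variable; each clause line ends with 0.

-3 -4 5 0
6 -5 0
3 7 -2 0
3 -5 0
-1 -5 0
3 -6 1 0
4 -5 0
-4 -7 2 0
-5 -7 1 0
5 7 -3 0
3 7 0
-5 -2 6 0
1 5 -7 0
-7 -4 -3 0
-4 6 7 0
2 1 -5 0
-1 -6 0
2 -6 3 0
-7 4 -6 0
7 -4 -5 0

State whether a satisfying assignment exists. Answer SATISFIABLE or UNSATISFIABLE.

SATISFIABLE

Try x1 = True.
  then x5 is forced to False.
  then x6 is forced to False.
Try x2 = True.
Try x3 = False.
  then x7 is forced to True.
x4 is now unconstrained; take x4 = False.
So x1 = T  x2 = T  x3 = F  x4 = F  x5 = F  x6 = F  x7 = T is a satisfying assignment.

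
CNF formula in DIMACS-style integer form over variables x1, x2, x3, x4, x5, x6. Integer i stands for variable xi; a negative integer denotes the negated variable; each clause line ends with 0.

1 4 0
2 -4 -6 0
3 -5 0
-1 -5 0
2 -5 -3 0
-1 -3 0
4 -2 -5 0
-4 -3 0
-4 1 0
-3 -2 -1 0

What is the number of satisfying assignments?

Split on x1, then x3.
  x1=T, x3=T: a clause becomes empty — 0.
  x1=T, x3=F: 7 of the 16 assignments to (x2,x4,x5,x6) work.
  x1=F, x3=T: a clause becomes empty — 0.
  x1=F, x3=F: a clause becomes empty — 0.
Total: 0 + 7 + 0 + 0 = 7.

7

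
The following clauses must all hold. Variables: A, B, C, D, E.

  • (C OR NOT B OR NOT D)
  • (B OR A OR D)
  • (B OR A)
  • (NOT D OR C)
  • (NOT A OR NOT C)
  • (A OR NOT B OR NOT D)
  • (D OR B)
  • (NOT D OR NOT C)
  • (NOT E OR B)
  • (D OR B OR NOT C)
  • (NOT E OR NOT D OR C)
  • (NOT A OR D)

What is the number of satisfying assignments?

4

Satisfying assignments:
  A=0 B=1 C=0 D=0 E=0
  A=0 B=1 C=0 D=0 E=1
  A=0 B=1 C=1 D=0 E=0
  A=0 B=1 C=1 D=0 E=1
Count: 4.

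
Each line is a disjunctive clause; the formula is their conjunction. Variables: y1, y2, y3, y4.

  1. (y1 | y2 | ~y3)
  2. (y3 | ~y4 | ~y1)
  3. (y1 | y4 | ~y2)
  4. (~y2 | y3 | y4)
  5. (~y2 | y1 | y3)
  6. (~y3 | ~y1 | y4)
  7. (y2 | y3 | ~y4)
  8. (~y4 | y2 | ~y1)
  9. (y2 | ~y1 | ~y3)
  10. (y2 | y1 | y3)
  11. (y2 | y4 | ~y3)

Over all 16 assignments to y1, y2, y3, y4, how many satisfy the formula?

3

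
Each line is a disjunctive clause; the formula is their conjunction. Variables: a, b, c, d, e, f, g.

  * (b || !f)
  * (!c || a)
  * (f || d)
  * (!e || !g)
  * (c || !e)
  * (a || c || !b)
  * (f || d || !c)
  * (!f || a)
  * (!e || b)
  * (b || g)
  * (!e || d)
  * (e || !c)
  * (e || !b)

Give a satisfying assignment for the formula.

a occurs only positively in the remaining clauses — set a = True.
d occurs only positively in the remaining clauses — set d = True.
Branch on b: take b = True.
  then e is forced to True.
  then g is forced to False.
  then c is forced to True.
f is now unconstrained; take f = False.
Every clause has at least one true literal under this assignment.

a=True  b=True  c=True  d=True  e=True  f=False  g=False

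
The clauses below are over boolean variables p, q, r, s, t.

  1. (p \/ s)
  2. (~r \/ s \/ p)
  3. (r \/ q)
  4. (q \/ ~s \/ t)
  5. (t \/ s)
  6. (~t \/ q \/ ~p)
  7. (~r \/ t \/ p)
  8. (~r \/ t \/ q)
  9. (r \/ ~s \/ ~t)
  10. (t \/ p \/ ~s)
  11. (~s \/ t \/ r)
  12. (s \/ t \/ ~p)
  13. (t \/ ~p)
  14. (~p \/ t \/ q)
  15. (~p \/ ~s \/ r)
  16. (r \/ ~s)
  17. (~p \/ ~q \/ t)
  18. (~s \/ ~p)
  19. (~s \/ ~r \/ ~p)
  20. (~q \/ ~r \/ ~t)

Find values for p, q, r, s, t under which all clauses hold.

p=F  q=F  r=T  s=T  t=T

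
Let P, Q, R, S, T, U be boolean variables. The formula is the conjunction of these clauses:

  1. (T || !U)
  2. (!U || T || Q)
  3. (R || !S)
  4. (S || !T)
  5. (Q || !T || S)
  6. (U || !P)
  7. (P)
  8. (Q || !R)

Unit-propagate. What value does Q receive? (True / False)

True

(P) stands alone — P = True.
From (U || !P) and P = True: U = True.
In (!U || T), !U is now false; T must hold, so T = True.
In (S || !T), !T is now false; S must hold, so S = True.
(R || !S) with S = True leaves only R, so R = True.
(!R || Q): since R = True, the clause reduces to (Q). Q = True.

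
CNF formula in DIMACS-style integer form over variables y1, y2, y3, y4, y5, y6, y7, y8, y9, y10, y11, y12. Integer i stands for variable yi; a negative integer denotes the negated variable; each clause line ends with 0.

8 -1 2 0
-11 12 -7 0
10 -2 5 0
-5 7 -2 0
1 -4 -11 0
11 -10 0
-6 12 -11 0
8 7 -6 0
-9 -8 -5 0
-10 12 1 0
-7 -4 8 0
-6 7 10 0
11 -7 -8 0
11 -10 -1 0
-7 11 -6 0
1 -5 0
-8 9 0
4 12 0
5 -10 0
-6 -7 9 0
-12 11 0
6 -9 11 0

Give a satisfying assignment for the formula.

Set y1 = True and propagate.
Try y2 = True.
The remaining clauses are satisfied by y3 = True, y4 = False, y5 = True, y6 = False, y7 = True, y8 = False, y9 = False, y10 = True, y11 = True, y12 = True.
Check each clause:
  1. (~y1 \/ y2 \/ y8) — y2 is true.
  2. (~y7 \/ y12 \/ ~y11) — y12 is true.
  3. (y10 \/ y5 \/ ~y2) — y10 is true.
  4. (y7 \/ ~y5 \/ ~y2) — y7 is true.
  5. (~y4 \/ y1 \/ ~y11) — y1 is true.
  6. (y11 \/ ~y10) — y11 is true.
  7. (~y11 \/ y12 \/ ~y6) — ~y6 is true.
  8. (y7 \/ ~y6 \/ y8) — ~y6 is true.
  9. (~y8 \/ ~y5 \/ ~y9) — ~y8 is true.
  10. (~y10 \/ y1 \/ y12) — y1 is true.
  11. (y8 \/ ~y7 \/ ~y4) — ~y4 is true.
  12. (y10 \/ y7 \/ ~y6) — ~y6 is true.
  13. (~y8 \/ ~y7 \/ y11) — ~y8 is true.
  14. (y11 \/ ~y10 \/ ~y1) — y11 is true.
  15. (~y6 \/ y11 \/ ~y7) — ~y6 is true.
  16. (~y5 \/ y1) — y1 is true.
  17. (y9 \/ ~y8) — ~y8 is true.
  18. (y4 \/ y12) — y12 is true.
  19. (y5 \/ ~y10) — y5 is true.
  20. (y9 \/ ~y7 \/ ~y6) — ~y6 is true.
  21. (y11 \/ ~y12) — y11 is true.
  22. (y6 \/ y11 \/ ~y9) — y11 is true.

y1=1  y2=1  y3=1  y4=0  y5=1  y6=0  y7=1  y8=0  y9=0  y10=1  y11=1  y12=1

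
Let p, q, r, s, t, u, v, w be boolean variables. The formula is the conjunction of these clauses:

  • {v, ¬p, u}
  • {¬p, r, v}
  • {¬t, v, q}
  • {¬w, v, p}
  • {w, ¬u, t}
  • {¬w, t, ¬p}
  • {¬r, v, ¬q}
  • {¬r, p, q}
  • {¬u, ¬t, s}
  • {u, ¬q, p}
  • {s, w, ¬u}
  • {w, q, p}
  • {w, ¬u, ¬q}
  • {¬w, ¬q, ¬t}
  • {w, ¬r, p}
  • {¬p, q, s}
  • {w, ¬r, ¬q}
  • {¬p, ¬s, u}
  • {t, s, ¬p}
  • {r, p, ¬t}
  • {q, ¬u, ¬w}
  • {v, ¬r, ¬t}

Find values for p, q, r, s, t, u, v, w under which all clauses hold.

p = False, q = False, r = False, s = True, t = False, u = False, v = True, w = True

v occurs only positively in the remaining clauses — set v = True.
Set p = False and propagate.
The remaining clauses are satisfied by q = False, r = False, s = True, t = False, u = False, w = True.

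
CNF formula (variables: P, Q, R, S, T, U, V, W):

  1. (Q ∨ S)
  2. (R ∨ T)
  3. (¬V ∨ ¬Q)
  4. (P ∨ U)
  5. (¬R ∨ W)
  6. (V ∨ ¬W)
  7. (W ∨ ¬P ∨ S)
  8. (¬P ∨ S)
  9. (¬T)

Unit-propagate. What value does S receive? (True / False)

True

(¬T) is a unit clause: T = False.
(T ∨ R): since T = False, the clause reduces to (R). R = True.
In (¬R ∨ W), ¬R is now false; W must hold, so W = True.
(¬W ∨ V) with W = True leaves only V, so V = True.
(¬V ∨ ¬Q) with V = True leaves only ¬Q, so Q = False.
(S ∨ Q) with Q = False leaves only S, so S = True.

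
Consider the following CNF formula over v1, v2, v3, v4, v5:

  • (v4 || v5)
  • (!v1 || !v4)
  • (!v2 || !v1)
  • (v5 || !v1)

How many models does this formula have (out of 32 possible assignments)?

14

Case analysis on v1 and v4:
  v1=T, v4=T: a clause becomes empty — 0.
  v1=T, v4=F: remaining (v2,v3,v5) ∈ {(F,F,T); (F,T,T)} — 2.
  v1=F, v4=T: v2, v3, v5 free → 2^3 = 8.
  v1=F, v4=F: remaining (v2,v3,v5) ∈ {(F,F,T); (F,T,T); (T,F,T); (T,T,T)} — 4.
Total: 0 + 2 + 8 + 4 = 14.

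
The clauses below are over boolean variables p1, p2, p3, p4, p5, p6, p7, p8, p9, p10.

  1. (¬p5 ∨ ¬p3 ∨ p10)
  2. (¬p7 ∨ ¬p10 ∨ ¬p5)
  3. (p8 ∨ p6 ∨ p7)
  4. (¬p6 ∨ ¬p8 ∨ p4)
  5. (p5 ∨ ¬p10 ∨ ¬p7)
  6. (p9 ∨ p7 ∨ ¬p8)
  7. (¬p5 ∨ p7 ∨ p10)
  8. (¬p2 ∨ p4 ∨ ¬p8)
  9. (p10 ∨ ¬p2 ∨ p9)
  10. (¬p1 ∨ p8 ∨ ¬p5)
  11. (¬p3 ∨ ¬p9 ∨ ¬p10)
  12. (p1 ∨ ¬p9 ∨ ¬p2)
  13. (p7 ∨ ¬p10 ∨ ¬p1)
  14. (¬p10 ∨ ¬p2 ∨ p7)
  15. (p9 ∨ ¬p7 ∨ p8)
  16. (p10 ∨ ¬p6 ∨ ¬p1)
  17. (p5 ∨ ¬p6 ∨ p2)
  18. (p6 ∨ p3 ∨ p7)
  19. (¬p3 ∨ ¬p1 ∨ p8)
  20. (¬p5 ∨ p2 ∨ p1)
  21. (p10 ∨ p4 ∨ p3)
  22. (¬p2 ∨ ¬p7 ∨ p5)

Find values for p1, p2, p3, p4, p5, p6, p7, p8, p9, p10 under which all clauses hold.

p1=1  p2=0  p3=1  p4=0  p5=0  p6=0  p7=1  p8=1  p9=0  p10=0

Set p1 = True and propagate.
Branch on p2: take p2 = False.
Set p3 = True and propagate.
  then p8 is forced to True.
For the remaining variables, p4 = False, p5 = False, p6 = False, p7 = True, p9 = False, p10 = False works.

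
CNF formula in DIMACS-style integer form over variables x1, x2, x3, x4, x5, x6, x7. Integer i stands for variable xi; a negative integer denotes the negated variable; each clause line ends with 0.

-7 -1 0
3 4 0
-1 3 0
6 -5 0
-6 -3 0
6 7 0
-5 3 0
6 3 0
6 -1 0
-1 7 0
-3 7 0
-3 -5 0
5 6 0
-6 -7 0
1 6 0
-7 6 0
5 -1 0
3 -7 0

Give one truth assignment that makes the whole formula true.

x1=False, x2=True, x3=False, x4=True, x5=False, x6=True, x7=False

Pure literal: x4 appears only positively; assign x4 = True.
Branch on x1: take x1 = False.
  then x6 is forced to True.
  then x3 is forced to False.
  then x5 is forced to False.
  then x7 is forced to False.
x2 is now unconstrained; take x2 = True.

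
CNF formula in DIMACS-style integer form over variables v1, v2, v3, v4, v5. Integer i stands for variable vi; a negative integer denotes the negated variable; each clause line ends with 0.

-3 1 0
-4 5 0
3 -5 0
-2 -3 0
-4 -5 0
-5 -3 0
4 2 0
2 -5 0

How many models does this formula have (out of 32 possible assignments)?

Satisfying assignments:
  v1=F v2=T v3=F v4=F v5=F
  v1=T v2=T v3=F v4=F v5=F
Count: 2.

2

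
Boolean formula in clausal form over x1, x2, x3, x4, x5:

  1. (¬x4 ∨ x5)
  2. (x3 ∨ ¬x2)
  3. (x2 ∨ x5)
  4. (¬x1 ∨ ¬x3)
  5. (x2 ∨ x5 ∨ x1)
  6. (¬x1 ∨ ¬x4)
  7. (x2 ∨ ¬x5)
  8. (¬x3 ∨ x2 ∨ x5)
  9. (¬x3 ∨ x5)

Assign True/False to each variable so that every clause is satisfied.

x4 occurs only negated in the remaining clauses — set x4 = False.
Set x1 = False and propagate.
The remaining clauses are satisfied by x2 = True, x3 = True, x5 = True.

x1=F, x2=T, x3=T, x4=F, x5=T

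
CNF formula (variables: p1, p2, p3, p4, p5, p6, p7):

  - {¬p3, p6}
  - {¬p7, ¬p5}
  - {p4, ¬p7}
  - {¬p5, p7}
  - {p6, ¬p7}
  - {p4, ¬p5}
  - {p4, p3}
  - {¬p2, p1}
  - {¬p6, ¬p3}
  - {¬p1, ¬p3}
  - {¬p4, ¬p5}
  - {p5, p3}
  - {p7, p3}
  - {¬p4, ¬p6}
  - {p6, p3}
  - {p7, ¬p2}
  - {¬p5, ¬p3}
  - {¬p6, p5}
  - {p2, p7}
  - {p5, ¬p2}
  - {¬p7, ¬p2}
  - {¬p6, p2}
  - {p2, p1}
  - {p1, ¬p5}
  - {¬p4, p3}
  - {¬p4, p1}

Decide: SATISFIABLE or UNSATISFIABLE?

UNSATISFIABLE

p3 = True:
  propagation gives p6=True; an empty clause results — contradiction.
p3 = False:
  propagation gives p4=True; an empty clause results — contradiction.
Every branch closes, so no satisfying assignment exists.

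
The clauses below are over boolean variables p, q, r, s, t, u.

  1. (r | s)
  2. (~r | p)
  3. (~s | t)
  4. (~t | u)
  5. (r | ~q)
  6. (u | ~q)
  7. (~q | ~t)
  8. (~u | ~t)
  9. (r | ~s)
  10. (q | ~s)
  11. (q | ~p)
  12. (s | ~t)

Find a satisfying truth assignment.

p=T, q=T, r=T, s=F, t=F, u=T

Check each clause:
  1. (r | s) — r is true.
  2. (p | ~r) — p is true.
  3. (~s | t) — ~s is true.
  4. (u | ~t) — ~t is true.
  5. (r | ~q) — r is true.
  6. (~q | u) — u is true.
  7. (~q | ~t) — ~t is true.
  8. (~t | ~u) — ~t is true.
  9. (~s | r) — r is true.
  10. (q | ~s) — q is true.
  11. (~p | q) — q is true.
  12. (s | ~t) — ~t is true.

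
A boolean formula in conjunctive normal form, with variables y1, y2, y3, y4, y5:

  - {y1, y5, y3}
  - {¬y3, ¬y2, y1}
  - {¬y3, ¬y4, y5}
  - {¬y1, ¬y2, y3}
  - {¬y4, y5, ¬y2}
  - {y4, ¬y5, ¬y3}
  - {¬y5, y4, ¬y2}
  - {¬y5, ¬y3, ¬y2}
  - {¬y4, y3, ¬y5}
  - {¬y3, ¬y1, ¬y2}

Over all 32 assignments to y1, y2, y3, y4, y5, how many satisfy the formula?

8

The models are:
  y1=F y2=F y3=F y4=F y5=T
  y1=F y2=F y3=T y4=F y5=F
  y1=F y2=F y3=T y4=T y5=T
  y1=T y2=F y3=F y4=F y5=F
  y1=T y2=F y3=F y4=F y5=T
  y1=T y2=F y3=F y4=T y5=F
  y1=T y2=F y3=T y4=F y5=F
  y1=T y2=F y3=T y4=T y5=T
Count: 8.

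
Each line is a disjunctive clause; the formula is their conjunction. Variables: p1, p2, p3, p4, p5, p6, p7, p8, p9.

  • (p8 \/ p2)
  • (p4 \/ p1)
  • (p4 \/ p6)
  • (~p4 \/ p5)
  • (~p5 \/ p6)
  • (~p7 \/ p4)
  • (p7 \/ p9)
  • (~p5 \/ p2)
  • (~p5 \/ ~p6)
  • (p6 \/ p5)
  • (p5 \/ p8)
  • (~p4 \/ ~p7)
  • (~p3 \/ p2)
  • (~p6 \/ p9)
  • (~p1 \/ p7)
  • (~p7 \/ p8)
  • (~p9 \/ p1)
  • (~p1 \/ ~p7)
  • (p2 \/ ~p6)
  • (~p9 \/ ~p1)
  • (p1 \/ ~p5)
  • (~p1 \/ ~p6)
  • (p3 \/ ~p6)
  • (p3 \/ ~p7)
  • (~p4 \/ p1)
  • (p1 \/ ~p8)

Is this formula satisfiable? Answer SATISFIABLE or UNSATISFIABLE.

UNSATISFIABLE

p1 = True:
  propagation gives p7=True; an empty clause results — contradiction.
p1 = False:
  propagation gives p4=True; an empty clause results — contradiction.
Every branch closes, so no satisfying assignment exists.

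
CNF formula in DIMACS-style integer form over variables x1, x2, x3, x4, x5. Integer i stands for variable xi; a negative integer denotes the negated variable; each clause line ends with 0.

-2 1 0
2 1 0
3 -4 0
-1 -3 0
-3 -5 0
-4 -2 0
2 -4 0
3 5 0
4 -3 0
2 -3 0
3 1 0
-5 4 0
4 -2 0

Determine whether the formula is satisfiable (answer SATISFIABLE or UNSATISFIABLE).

x3 = True:
  propagation gives x1=False, x2=False; an empty clause results — contradiction.
x3 = False:
  propagation gives x4=False, x5=True; an empty clause results — contradiction.
Every branch closes, so no satisfying assignment exists.

UNSATISFIABLE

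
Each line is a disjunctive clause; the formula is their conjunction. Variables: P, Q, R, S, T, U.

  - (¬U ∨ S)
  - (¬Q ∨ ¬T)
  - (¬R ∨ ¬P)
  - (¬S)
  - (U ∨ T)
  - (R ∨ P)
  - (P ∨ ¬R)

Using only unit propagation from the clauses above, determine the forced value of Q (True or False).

(¬S) is a unit clause: S = False.
(S ∨ ¬U) with S = False leaves only ¬U, so U = False.
In (U ∨ T), U is now false; T must hold, so T = True.
From (¬T ∨ ¬Q) and T = True: Q = False.

False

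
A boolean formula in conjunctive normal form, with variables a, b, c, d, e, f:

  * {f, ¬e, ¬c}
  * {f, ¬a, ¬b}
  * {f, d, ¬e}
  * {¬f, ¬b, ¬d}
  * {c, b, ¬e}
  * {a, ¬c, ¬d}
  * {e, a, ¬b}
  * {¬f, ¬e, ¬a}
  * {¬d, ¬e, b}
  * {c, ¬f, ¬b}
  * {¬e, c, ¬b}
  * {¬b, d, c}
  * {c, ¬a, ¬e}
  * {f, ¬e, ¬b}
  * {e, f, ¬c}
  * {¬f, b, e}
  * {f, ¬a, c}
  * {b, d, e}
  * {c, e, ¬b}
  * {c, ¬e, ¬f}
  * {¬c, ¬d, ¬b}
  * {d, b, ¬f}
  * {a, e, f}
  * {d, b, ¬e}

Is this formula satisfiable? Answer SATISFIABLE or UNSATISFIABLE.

SATISFIABLE

Try a = False.
Branch on b: take b = True.
  then e is forced to True.
  then c is forced to True.
  then f is forced to True.
  then d is forced to False.
So a=False, b=True, c=True, d=False, e=True, f=True is a satisfying assignment.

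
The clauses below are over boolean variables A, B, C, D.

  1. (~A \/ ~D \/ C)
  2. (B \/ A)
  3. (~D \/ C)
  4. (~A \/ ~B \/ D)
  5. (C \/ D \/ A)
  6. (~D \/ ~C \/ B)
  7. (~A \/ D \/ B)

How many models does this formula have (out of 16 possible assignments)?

Satisfying assignments:
  A=0 B=1 C=1 D=0
  A=0 B=1 C=1 D=1
  A=1 B=1 C=1 D=1
That's 3 in total.

3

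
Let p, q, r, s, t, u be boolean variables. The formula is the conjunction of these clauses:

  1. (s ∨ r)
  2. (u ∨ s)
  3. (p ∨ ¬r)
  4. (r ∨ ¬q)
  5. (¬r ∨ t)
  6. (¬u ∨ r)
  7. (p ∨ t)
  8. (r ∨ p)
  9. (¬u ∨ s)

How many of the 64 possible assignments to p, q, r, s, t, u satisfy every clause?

6

Satisfying assignments:
  p=T q=F r=F s=T t=F u=F
  p=T q=F r=F s=T t=T u=F
  p=T q=F r=T s=T t=T u=F
  p=T q=F r=T s=T t=T u=T
  p=T q=T r=T s=T t=T u=F
  p=T q=T r=T s=T t=T u=T
Count: 6.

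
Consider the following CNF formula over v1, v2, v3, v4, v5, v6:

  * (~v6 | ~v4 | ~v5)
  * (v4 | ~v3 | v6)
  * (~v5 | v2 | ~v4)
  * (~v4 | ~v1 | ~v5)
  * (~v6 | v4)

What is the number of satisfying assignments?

Case analysis on v4 and v5:
  v4=T, v5=T: remaining (v1,v2,v3,v6) ∈ {(F,T,F,F); (F,T,T,F)} — 2.
  v4=T, v5=F: v1, v2, v3, v6 free → 2^4 = 16.
  v4=F, v5=T: remaining (v1,v2,v3,v6) ∈ {(F,F,F,F); (F,T,F,F); (T,F,F,F); (T,T,F,F)} — 4.
  v4=F, v5=F: remaining (v1,v2,v3,v6) ∈ {(F,F,F,F); (F,T,F,F); (T,F,F,F); (T,T,F,F)} — 4.
Total: 2 + 16 + 4 + 4 = 26.

26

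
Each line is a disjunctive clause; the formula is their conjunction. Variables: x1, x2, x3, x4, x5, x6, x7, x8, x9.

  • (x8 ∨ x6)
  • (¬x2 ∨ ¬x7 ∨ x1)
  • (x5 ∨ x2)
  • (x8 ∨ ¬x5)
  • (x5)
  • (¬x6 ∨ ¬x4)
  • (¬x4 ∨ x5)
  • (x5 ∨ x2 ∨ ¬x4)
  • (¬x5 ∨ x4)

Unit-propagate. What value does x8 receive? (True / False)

True

Unit clause (x5) sets x5 = True.
(x8 ∨ ¬x5) with x5 = True leaves only x8, so x8 = True.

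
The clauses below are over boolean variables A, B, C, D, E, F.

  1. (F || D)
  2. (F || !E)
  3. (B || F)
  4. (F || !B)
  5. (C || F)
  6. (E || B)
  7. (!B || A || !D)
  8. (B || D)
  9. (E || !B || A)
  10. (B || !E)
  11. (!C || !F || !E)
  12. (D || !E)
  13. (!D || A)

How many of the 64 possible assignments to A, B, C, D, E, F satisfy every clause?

5

The models are:
  A=T B=T C=F D=F E=F F=T
  A=T B=T C=F D=T E=F F=T
  A=T B=T C=F D=T E=T F=T
  A=T B=T C=T D=F E=F F=T
  A=T B=T C=T D=T E=F F=T
Count: 5.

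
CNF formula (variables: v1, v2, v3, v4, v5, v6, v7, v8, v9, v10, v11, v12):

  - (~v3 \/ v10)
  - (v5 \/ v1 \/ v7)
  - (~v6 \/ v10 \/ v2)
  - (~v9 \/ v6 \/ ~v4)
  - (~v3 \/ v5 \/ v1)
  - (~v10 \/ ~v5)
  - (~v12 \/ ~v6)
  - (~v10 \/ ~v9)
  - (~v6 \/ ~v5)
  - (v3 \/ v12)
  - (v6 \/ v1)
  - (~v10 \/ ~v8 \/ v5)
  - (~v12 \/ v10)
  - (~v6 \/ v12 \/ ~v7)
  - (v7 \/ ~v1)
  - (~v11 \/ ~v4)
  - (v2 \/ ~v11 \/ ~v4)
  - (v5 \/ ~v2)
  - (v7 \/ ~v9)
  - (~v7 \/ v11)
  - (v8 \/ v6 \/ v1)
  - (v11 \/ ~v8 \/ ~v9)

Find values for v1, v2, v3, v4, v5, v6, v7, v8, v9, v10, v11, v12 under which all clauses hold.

v1=1  v2=0  v3=1  v4=0  v5=0  v6=0  v7=1  v8=0  v9=0  v10=1  v11=1  v12=0

Check each clause:
  1. (v10 \/ ~v3) — v10 is true.
  2. (v5 \/ v1 \/ v7) — v1 is true.
  3. (~v6 \/ v10 \/ v2) — v10 is true.
  4. (v6 \/ ~v9 \/ ~v4) — ~v4 is true.
  5. (v5 \/ v1 \/ ~v3) — v1 is true.
  6. (~v10 \/ ~v5) — ~v5 is true.
  7. (~v6 \/ ~v12) — ~v6 is true.
  8. (~v10 \/ ~v9) — ~v9 is true.
  9. (~v5 \/ ~v6) — ~v6 is true.
  10. (v12 \/ v3) — v3 is true.
  11. (v1 \/ v6) — v1 is true.
  12. (~v8 \/ ~v10 \/ v5) — ~v8 is true.
  13. (~v12 \/ v10) — v10 is true.
  14. (v12 \/ ~v7 \/ ~v6) — ~v6 is true.
  15. (~v1 \/ v7) — v7 is true.
  16. (~v11 \/ ~v4) — ~v4 is true.
  17. (~v11 \/ ~v4 \/ v2) — ~v4 is true.
  18. (~v2 \/ v5) — ~v2 is true.
  19. (v7 \/ ~v9) — v7 is true.
  20. (~v7 \/ v11) — v11 is true.
  21. (v1 \/ v8 \/ v6) — v1 is true.
  22. (v11 \/ ~v9 \/ ~v8) — ~v8 is true.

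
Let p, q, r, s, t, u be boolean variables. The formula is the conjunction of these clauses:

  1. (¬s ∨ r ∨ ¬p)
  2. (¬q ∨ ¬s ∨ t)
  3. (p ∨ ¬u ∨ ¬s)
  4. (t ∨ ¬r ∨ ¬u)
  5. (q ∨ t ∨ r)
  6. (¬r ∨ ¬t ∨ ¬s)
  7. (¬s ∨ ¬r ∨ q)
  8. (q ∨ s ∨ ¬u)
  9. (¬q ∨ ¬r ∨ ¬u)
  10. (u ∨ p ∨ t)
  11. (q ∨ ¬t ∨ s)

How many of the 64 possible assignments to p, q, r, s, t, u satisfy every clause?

13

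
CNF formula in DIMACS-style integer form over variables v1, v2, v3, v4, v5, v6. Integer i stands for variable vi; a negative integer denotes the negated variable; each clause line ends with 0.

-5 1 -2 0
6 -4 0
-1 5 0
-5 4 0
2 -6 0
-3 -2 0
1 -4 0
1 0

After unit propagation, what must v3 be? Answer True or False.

False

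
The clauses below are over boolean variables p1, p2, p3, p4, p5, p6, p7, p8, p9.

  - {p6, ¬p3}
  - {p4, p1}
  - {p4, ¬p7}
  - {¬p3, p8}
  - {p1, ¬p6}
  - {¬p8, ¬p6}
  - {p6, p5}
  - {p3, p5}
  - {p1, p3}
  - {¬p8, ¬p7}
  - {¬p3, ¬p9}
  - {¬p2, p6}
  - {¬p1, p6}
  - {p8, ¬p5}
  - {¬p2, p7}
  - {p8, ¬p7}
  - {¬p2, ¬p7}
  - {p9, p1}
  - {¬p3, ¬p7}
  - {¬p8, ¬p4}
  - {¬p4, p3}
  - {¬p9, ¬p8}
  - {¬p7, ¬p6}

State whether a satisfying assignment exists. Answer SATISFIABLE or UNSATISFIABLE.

UNSATISFIABLE

p3 = True:
  propagation gives p6=True, p8=True; an empty clause results — contradiction.
p3 = False:
  propagation gives p5=True, p1=True, p6=True, p8=False; an empty clause results — contradiction.
Every branch closes, so no satisfying assignment exists.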